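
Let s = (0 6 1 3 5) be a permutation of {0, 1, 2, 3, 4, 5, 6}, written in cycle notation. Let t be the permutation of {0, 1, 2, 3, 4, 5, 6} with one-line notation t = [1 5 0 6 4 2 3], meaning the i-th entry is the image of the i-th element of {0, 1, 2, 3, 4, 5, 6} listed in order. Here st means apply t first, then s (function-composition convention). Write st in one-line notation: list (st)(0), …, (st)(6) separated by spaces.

(st)(x) = s(t(x)). Computing each image: s(t(0)) = s(1) = 3, s(t(1)) = s(5) = 0, s(t(2)) = s(0) = 6, s(t(3)) = s(6) = 1, s(t(4)) = s(4) = 4, s(t(5)) = s(2) = 2, s(t(6)) = s(3) = 5.
Hence st = [3 0 6 1 4 2 5].

3 0 6 1 4 2 5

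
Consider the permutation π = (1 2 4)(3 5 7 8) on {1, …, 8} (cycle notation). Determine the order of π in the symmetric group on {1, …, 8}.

The cycle type of π is (4, 3, 1).
Since disjoint cycles commute, ord(π) = lcm(4, 3) = 12.

12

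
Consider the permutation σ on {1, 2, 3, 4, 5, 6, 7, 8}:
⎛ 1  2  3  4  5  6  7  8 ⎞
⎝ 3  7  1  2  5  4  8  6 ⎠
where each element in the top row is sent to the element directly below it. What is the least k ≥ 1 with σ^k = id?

Writing σ as disjoint cycles, the cycle lengths are 5, 2, 1.
The order is lcm(5, 2) = 10.

10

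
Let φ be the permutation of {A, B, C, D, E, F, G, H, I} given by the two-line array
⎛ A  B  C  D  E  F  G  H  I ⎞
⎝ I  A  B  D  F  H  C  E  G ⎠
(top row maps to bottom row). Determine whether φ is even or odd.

In disjoint-cycle form the cycle lengths are 5, 3, 1.
A cycle is odd iff its length is even; φ has 0 even-length cycles, so sgn(φ) = (−1)^0 and φ is even.

even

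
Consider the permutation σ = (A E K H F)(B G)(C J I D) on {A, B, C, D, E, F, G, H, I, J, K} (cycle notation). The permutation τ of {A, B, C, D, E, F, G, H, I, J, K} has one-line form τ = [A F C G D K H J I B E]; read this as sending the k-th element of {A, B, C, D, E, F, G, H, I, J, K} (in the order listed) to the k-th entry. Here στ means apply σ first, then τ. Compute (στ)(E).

E

(στ)(E) = τ(σ(E)). σ(E) = K, then τ(K) = E. So (στ)(E) = E.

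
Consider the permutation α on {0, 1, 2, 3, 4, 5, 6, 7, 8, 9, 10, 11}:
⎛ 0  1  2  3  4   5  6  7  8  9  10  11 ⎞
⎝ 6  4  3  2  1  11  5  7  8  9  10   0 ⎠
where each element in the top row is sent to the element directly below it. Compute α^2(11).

Tracing 11 → 0 → … returns to 11 after 4 steps, so 11 lies in a 4-cycle (0, 6, 5, 11).
Stepping 2 places around the cycle: 11 → 0 → 6.

6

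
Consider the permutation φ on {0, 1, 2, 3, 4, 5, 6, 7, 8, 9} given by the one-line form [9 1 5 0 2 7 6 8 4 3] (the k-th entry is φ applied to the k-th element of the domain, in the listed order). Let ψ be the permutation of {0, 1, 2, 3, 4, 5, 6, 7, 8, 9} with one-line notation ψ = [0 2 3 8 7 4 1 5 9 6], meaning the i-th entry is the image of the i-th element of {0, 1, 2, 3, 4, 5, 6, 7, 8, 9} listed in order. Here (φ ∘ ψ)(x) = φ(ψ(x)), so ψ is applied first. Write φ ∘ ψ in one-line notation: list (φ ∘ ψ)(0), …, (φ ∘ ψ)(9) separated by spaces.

Chase each element through ψ then φ: 0 → 0 → 9; 1 → 2 → 5; 2 → 3 → 0; 3 → 8 → 4; 4 → 7 → 8; 5 → 4 → 2; 6 → 1 → 1; 7 → 5 → 7; 8 → 9 → 3; 9 → 6 → 6.
So φ ∘ ψ in one-line form is 9 5 0 4 8 2 1 7 3 6.

9 5 0 4 8 2 1 7 3 6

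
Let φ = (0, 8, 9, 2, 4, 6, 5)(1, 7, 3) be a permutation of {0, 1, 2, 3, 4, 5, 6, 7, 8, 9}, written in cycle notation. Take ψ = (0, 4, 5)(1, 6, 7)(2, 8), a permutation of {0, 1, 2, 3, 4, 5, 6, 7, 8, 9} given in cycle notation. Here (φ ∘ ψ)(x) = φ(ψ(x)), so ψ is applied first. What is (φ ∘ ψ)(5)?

8

First apply ψ: ψ(5) = 0, then φ(0) = 8. Thus (φ ∘ ψ)(5) = 8.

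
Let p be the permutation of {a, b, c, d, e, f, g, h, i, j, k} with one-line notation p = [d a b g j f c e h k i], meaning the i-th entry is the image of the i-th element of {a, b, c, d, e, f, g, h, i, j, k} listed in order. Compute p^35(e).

Tracing e → j → … returns to e after 5 steps, so e lies in a 5-cycle (e, j, k, i, h).
Powers repeat with period 5 on this cycle, and 35 mod 5 = 0, so p^35(e) = p^0(e).
So p^35(e) = e.

e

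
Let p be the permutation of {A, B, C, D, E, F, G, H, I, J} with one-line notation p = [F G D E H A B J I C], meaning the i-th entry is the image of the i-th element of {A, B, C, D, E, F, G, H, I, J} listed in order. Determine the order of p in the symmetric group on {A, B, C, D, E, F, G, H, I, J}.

10

The disjoint-cycle form of p has cycle lengths 5, 2, 2, 1.
The order of p is the least common multiple of its cycle lengths: lcm(5, 2, 2) = 10.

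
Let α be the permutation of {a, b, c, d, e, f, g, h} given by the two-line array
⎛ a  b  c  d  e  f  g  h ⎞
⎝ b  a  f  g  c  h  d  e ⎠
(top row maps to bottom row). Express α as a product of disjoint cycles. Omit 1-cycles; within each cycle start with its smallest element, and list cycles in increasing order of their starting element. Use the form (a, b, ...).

(a, b)(c, f, h, e)(d, g)

Iterating α from a gives a → b → a; that is the 2-cycle (a, b).
Repeating from the next unused element and collecting all non-trivial cycles gives (a, b)(c, f, h, e)(d, g).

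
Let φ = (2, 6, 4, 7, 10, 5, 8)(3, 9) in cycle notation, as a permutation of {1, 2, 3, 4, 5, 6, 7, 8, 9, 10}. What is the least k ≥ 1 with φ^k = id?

The cycle type of φ is (7, 2, 1).
The order is lcm(7, 2) = 14.

14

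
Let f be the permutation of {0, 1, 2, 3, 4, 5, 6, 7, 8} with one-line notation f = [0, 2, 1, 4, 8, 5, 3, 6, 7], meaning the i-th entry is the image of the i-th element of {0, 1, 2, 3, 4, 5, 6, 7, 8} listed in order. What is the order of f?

10

Writing f as disjoint cycles, the cycle lengths are 5, 2, 1, 1.
The order of f is the least common multiple of its cycle lengths: lcm(5, 2) = 10.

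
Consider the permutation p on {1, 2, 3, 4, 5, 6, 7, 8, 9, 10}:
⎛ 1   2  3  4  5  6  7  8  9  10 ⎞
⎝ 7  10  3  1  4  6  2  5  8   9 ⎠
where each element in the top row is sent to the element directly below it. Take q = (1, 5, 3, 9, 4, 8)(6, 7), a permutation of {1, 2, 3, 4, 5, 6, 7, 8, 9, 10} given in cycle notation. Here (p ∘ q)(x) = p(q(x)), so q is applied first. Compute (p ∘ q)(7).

6

First apply q: q(7) = 6, then p(6) = 6. Thus (p ∘ q)(7) = 6.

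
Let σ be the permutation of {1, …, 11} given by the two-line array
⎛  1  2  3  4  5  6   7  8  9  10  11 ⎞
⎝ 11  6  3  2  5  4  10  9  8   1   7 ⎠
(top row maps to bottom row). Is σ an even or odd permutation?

In disjoint-cycle form the cycle lengths are 4, 3, 2, 1, 1.
A cycle is odd iff its length is even; σ has 2 even-length cycles, so sgn(σ) = (−1)^2 and σ is even.

even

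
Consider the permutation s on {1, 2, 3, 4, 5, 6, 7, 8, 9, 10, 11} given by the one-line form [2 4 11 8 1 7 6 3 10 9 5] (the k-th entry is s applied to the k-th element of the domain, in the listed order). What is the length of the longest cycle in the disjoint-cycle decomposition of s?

7

Decomposing into disjoint cycles gives (1, 2, 4, 8, 3, 11, 5)(6, 7)(9, 10); the longest has length 7.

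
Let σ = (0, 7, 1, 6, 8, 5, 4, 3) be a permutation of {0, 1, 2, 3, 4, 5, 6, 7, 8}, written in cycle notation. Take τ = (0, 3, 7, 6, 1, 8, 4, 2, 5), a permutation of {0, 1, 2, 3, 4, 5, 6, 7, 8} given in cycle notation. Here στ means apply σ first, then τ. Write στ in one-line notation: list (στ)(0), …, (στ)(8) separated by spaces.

6 1 5 3 7 2 4 8 0

(στ)(x) = τ(σ(x)). Computing each image: τ(σ(0)) = τ(7) = 6, τ(σ(1)) = τ(6) = 1, τ(σ(2)) = τ(2) = 5, τ(σ(3)) = τ(0) = 3, τ(σ(4)) = τ(3) = 7, τ(σ(5)) = τ(4) = 2, τ(σ(6)) = τ(8) = 4, τ(σ(7)) = τ(1) = 8, τ(σ(8)) = τ(5) = 0.
Hence στ = [6 1 5 3 7 2 4 8 0].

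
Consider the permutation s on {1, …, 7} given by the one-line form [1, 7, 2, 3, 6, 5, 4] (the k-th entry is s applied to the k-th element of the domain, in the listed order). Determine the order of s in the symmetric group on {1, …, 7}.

Decomposing into disjoint cycles gives cycle lengths 4, 2, 1.
Since disjoint cycles commute, ord(s) = lcm(4, 2) = 4.

4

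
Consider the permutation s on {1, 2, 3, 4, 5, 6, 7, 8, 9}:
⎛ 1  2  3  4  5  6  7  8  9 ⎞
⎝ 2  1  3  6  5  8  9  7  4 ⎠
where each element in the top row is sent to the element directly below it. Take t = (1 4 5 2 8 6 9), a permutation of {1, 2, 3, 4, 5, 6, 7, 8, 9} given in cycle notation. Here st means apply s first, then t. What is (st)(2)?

First apply s: s(2) = 1, then t(1) = 4. Thus (st)(2) = 4.

4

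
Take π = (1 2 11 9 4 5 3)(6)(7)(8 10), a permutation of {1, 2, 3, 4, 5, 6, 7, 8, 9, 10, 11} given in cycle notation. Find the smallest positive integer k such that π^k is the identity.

14

The cycle type of π is (7, 2, 1, 1).
The order of π is the least common multiple of its cycle lengths: lcm(7, 2) = 14.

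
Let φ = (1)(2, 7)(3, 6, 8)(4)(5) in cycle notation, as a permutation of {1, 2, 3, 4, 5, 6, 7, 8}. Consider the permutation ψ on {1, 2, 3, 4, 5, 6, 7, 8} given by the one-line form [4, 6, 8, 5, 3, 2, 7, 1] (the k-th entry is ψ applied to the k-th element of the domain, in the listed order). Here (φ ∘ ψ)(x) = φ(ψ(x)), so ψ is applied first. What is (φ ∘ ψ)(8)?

1

(φ ∘ ψ)(8) = φ(ψ(8)). ψ(8) = 1, then φ(1) = 1. So (φ ∘ ψ)(8) = 1.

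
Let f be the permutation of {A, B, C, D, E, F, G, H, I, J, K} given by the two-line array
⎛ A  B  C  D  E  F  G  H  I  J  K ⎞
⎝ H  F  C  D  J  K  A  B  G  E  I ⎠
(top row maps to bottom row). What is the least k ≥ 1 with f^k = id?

Writing f as disjoint cycles, the cycle lengths are 7, 2, 1, 1.
The order is lcm(7, 2) = 14.

14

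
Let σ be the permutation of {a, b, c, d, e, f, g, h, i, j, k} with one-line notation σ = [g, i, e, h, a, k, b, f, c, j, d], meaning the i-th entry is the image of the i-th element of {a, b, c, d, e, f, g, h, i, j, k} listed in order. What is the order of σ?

Writing σ as disjoint cycles, the cycle lengths are 6, 4, 1.
The order of σ is the least common multiple of its cycle lengths: lcm(6, 4) = 12.

12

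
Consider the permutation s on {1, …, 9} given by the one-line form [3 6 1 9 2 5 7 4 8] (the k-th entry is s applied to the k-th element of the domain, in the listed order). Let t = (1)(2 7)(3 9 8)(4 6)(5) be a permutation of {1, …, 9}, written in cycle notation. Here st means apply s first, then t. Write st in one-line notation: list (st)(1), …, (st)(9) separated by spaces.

For each element, apply s then t: 1 → 3 → 9; 2 → 6 → 4; 3 → 1 → 1; 4 → 9 → 8; 5 → 2 → 7; 6 → 5 → 5; 7 → 7 → 2; 8 → 4 → 6; 9 → 8 → 3.
Collecting the images, st = [9 4 1 8 7 5 2 6 3].

9 4 1 8 7 5 2 6 3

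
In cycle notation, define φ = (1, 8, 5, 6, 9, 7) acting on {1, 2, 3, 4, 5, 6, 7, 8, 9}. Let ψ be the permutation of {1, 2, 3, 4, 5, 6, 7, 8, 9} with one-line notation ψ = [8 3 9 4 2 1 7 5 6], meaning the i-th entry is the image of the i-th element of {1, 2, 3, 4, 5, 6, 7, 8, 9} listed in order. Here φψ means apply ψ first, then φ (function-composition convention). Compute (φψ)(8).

ψ(8) = 5, then φ(5) = 6; composing gives (φψ)(8) = 6.

6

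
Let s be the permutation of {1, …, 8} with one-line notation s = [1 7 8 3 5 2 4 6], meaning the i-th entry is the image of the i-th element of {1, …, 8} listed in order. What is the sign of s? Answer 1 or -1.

-1

In disjoint-cycle form the cycle lengths are 6, 1, 1.
A cycle is odd iff its length is even; s has 1 even-length cycle, so sgn(s) = (−1)^1 and s is odd.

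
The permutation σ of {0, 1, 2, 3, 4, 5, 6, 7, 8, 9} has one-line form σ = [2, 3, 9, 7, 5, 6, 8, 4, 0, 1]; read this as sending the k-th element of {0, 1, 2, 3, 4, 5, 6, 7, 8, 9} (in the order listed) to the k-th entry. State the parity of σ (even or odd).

odd

In disjoint-cycle form the cycle lengths are 10.
A cycle is odd iff its length is even; σ has 1 even-length cycle, so sgn(σ) = (−1)^1 and σ is odd.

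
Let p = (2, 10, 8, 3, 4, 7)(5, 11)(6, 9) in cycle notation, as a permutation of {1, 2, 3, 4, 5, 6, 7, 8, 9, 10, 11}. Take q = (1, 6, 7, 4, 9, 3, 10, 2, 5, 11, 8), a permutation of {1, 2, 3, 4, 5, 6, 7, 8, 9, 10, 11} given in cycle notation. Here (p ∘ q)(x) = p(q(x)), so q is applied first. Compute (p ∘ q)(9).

4

(p ∘ q)(9) = p(q(9)). q(9) = 3, then p(3) = 4. So (p ∘ q)(9) = 4.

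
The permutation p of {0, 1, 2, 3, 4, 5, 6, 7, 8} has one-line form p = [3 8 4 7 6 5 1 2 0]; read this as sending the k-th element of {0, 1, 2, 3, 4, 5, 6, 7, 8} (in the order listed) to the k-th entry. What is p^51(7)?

6

Tracing 7 → 2 → … returns to 7 after 8 steps, so 7 lies in an 8-cycle (0 3 7 2 4 6 1 8).
Powers repeat with period 8 on this cycle, and 51 mod 8 = 3, so p^51(7) = p^3(7).
Advancing 3 steps from 7: 7 → 2 → 4 → 6.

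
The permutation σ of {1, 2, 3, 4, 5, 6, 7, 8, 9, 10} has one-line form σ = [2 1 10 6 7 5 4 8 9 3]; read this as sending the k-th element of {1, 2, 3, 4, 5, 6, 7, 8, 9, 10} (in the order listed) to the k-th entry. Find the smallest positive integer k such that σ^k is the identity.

Decomposing into disjoint cycles gives cycle lengths 4, 2, 2, 1, 1.
Since disjoint cycles commute, ord(σ) = lcm(4, 2, 2) = 4.

4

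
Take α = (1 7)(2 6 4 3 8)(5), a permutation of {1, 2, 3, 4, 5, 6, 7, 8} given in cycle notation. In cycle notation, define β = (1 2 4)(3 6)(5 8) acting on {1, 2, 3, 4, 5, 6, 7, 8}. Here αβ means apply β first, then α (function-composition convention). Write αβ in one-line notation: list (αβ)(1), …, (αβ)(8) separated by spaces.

6 3 4 7 2 8 1 5

(αβ)(x) = α(β(x)). Computing each image: α(β(1)) = α(2) = 6, α(β(2)) = α(4) = 3, α(β(3)) = α(6) = 4, α(β(4)) = α(1) = 7, α(β(5)) = α(8) = 2, α(β(6)) = α(3) = 8, α(β(7)) = α(7) = 1, α(β(8)) = α(5) = 5.
Hence αβ = [6 3 4 7 2 8 1 5].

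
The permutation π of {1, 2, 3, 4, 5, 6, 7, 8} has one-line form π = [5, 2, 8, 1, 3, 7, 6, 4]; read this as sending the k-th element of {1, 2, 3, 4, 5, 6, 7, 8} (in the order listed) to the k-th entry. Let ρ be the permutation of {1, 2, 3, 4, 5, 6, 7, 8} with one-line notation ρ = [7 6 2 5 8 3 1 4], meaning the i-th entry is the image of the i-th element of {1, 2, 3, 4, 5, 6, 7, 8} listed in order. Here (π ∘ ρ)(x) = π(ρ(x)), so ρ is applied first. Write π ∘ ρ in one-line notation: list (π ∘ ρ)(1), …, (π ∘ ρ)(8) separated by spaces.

(π ∘ ρ)(x) = π(ρ(x)). Computing each image: π(ρ(1)) = π(7) = 6, π(ρ(2)) = π(6) = 7, π(ρ(3)) = π(2) = 2, π(ρ(4)) = π(5) = 3, π(ρ(5)) = π(8) = 4, π(ρ(6)) = π(3) = 8, π(ρ(7)) = π(1) = 5, π(ρ(8)) = π(4) = 1.
Hence π ∘ ρ = [6 7 2 3 4 8 5 1].

6 7 2 3 4 8 5 1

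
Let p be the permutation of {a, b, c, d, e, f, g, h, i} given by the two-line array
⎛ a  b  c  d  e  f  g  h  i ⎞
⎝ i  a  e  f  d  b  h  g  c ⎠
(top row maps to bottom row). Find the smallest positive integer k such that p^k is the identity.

Writing p as disjoint cycles, the cycle lengths are 7, 2.
The order of p is the least common multiple of its cycle lengths: lcm(7, 2) = 14.

14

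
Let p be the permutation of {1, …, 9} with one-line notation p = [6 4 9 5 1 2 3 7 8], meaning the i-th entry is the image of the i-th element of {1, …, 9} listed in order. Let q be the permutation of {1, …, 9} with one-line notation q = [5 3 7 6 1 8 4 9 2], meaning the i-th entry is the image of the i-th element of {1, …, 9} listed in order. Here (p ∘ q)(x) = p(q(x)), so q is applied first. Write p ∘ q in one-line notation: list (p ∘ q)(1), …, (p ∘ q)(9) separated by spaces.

Chase each element through q then p: 1 → 5 → 1; 2 → 3 → 9; 3 → 7 → 3; 4 → 6 → 2; 5 → 1 → 6; 6 → 8 → 7; 7 → 4 → 5; 8 → 9 → 8; 9 → 2 → 4.
So p ∘ q in one-line form is 1 9 3 2 6 7 5 8 4.

1 9 3 2 6 7 5 8 4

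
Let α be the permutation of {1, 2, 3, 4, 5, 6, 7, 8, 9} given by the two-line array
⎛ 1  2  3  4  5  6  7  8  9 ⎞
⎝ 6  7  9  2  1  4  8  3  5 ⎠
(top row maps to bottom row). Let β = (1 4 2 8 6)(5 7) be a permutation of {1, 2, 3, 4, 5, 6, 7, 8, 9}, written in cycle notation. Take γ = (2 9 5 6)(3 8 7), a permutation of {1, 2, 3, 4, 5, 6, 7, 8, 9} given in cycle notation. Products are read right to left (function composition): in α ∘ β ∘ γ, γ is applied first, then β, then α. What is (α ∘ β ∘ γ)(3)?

Chase 3: γ(3) = 8; β(8) = 6; α(6) = 4. Hence (α ∘ β ∘ γ)(3) = 4.

4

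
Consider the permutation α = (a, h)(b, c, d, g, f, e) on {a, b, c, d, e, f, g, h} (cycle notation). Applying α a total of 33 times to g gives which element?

g lies in the 6-cycle (b, c, d, g, f, e).
Powers repeat with period 6 on this cycle, and 33 mod 6 = 3, so α^33(g) = α^3(g).
Stepping 3 places around the cycle: g → f → e → b.

b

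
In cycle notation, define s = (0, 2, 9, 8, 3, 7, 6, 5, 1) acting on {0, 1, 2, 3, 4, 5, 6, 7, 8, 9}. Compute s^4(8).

5

8 lies in the 9-cycle (0, 2, 9, 8, 3, 7, 6, 5, 1).
Stepping 4 places around the cycle: 8 → 3 → 7 → 6 → 5.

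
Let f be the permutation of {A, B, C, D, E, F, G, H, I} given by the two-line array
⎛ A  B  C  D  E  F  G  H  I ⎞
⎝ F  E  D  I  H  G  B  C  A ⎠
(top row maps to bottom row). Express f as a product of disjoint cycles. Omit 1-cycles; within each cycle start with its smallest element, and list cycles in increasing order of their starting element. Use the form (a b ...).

From A: A → F → G → B → E → H → C → D → I → A, closing the cycle (A F G B E H C D I).
Continuing from each remaining unvisited element yields (A F G B E H C D I).

(A F G B E H C D I)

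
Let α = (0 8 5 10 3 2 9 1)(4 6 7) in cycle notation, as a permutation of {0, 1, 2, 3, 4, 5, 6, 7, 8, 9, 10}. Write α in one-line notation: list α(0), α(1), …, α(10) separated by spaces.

8 0 9 2 6 10 7 4 5 1 3

Each element maps to the next entry in its cycle (wrapping to the front): 0→8, 1→0, 2→9, 3→2, 4→6, 5→10, 6→7, 7→4, 8→5, 9→1, 10→3.
Listing these in domain order gives 8 0 9 2 6 10 7 4 5 1 3.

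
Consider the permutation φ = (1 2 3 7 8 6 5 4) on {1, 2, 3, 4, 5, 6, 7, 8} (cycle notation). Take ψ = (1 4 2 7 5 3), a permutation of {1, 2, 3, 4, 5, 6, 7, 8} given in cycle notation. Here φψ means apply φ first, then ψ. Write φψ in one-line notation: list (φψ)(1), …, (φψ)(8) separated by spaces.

(φψ)(x) = ψ(φ(x)). Computing each image: ψ(φ(1)) = ψ(2) = 7, ψ(φ(2)) = ψ(3) = 1, ψ(φ(3)) = ψ(7) = 5, ψ(φ(4)) = ψ(1) = 4, ψ(φ(5)) = ψ(4) = 2, ψ(φ(6)) = ψ(5) = 3, ψ(φ(7)) = ψ(8) = 8, ψ(φ(8)) = ψ(6) = 6.
Hence φψ = [7 1 5 4 2 3 8 6].

7 1 5 4 2 3 8 6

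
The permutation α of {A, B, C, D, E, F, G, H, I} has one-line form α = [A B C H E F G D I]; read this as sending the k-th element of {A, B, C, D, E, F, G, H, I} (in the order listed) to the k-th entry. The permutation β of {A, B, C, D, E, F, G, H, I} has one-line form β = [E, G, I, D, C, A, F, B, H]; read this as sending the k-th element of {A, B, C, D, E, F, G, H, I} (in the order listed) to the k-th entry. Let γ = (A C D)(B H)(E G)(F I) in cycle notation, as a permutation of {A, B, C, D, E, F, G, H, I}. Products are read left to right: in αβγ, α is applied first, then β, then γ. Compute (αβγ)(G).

Apply the permutations in order: α(G) = G, then β(G) = F, then γ(F) = I. So (αβγ)(G) = I.

I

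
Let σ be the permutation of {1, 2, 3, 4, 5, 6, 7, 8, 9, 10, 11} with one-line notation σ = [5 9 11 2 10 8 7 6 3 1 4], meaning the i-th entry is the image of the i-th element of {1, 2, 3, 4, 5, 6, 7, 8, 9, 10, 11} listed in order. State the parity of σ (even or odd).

odd

In disjoint-cycle form the cycle lengths are 5, 3, 2, 1.
A cycle is odd iff its length is even; σ has 1 even-length cycle, so sgn(σ) = (−1)^1 and σ is odd.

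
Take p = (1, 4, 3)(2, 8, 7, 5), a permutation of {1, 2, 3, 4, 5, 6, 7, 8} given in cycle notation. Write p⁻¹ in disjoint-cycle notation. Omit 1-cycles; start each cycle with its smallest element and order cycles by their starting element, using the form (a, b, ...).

The inverse reverses each cycle.
Reversing each cycle of p and rotating so the smallest element leads gives (1, 3, 4)(2, 5, 7, 8).

(1, 3, 4)(2, 5, 7, 8)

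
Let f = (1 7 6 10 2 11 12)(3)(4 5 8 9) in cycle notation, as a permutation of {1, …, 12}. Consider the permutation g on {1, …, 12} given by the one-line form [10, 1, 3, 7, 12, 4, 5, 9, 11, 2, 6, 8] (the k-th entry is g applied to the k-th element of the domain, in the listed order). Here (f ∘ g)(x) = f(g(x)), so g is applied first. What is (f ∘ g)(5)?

1

g(5) = 12, then f(12) = 1; composing gives (f ∘ g)(5) = 1.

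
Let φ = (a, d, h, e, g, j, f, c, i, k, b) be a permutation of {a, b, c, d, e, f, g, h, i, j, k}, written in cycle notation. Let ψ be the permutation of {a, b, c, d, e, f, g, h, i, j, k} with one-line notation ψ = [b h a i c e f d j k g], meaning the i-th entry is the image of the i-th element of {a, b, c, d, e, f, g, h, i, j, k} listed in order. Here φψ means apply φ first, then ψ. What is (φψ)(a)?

First apply φ: φ(a) = d, then ψ(d) = i. Thus (φψ)(a) = i.

i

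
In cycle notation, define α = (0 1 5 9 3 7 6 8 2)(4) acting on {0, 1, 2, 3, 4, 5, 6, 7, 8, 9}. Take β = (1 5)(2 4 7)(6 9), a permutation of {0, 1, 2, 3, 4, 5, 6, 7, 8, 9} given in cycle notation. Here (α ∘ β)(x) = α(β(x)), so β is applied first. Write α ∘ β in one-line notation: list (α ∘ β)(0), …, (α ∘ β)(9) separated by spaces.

(α ∘ β)(x) = α(β(x)). Computing each image: α(β(0)) = α(0) = 1, α(β(1)) = α(5) = 9, α(β(2)) = α(4) = 4, α(β(3)) = α(3) = 7, α(β(4)) = α(7) = 6, α(β(5)) = α(1) = 5, α(β(6)) = α(9) = 3, α(β(7)) = α(2) = 0, α(β(8)) = α(8) = 2, α(β(9)) = α(6) = 8.
Hence α ∘ β = [1 9 4 7 6 5 3 0 2 8].

1 9 4 7 6 5 3 0 2 8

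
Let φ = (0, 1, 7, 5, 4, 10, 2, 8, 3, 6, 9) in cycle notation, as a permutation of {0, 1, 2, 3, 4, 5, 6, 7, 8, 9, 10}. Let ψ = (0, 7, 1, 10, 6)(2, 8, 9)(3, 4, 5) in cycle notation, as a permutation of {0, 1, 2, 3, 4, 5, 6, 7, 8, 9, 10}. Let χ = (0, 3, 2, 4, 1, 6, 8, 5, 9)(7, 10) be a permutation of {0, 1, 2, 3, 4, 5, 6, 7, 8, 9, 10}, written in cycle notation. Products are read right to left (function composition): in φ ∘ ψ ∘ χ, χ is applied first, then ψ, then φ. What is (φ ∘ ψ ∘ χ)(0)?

10

Apply the permutations in order: χ(0) = 3, then ψ(3) = 4, then φ(4) = 10. So (φ ∘ ψ ∘ χ)(0) = 10.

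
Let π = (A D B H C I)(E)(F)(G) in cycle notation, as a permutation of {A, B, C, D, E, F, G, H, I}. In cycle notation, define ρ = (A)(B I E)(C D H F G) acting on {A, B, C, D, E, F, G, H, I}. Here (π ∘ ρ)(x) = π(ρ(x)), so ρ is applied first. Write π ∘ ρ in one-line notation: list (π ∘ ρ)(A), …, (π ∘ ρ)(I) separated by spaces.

D A B C H G I F E

For each element, apply ρ then π: A → A → D; B → I → A; C → D → B; D → H → C; E → B → H; F → G → G; G → C → I; H → F → F; I → E → E.
Collecting the images, π ∘ ρ = [D A B C H G I F E].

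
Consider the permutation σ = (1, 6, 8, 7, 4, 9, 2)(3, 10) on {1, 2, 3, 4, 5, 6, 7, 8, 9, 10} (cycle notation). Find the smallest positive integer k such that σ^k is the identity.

The cycle type of σ is (7, 2, 1).
The order is lcm(7, 2) = 14.

14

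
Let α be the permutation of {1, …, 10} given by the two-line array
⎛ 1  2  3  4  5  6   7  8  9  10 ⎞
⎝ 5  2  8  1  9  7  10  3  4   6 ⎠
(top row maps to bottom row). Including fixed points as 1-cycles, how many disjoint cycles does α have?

4

The cycle decomposition is (1 5 9 4)(2)(3 8)(6 7 10), which has 4 cycles (counting 1-cycles).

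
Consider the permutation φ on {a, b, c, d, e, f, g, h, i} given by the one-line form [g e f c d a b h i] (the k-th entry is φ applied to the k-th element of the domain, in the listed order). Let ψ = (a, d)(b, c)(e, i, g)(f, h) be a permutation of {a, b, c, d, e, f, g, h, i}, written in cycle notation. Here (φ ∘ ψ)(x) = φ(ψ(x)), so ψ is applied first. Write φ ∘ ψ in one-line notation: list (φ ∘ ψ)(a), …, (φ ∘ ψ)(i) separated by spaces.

c f e g i h d a b

(φ ∘ ψ)(x) = φ(ψ(x)). Computing each image: φ(ψ(a)) = φ(d) = c, φ(ψ(b)) = φ(c) = f, φ(ψ(c)) = φ(b) = e, φ(ψ(d)) = φ(a) = g, φ(ψ(e)) = φ(i) = i, φ(ψ(f)) = φ(h) = h, φ(ψ(g)) = φ(e) = d, φ(ψ(h)) = φ(f) = a, φ(ψ(i)) = φ(g) = b.
Hence φ ∘ ψ = [c f e g i h d a b].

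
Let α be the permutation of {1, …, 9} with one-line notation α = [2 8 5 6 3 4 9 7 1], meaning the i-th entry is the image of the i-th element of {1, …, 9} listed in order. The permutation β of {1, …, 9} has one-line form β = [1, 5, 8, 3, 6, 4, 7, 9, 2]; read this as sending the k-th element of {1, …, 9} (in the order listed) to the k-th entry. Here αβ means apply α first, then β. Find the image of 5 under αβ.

(αβ)(5) = β(α(5)). α(5) = 3, then β(3) = 8. So (αβ)(5) = 8.

8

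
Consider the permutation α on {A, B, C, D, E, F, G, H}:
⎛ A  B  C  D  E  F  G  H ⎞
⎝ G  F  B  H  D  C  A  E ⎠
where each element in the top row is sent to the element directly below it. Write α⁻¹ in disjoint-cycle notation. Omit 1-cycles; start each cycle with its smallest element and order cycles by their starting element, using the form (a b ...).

First write α in disjoint cycles: (A G)(B F C)(D H E).
Reversing each cycle (and rotating so the smallest element leads) gives α⁻¹ = (A G)(B C F)(D E H).

(A G)(B C F)(D E H)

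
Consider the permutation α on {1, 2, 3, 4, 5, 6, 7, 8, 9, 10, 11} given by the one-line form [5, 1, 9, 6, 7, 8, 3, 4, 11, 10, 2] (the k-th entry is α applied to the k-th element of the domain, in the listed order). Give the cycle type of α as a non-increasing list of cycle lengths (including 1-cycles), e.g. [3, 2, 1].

[7, 3, 1]

The disjoint cycles are (1 5 7 3 9 11 2)(4 6 8)(10), with lengths 7, 3, 1 in non-increasing order.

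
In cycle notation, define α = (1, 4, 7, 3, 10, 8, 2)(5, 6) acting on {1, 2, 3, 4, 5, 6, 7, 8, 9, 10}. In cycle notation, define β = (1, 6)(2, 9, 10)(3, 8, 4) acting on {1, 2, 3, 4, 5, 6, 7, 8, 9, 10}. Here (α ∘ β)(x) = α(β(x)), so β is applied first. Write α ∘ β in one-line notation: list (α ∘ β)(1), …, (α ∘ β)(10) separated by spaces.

For each element, apply β then α: 1 → 6 → 5; 2 → 9 → 9; 3 → 8 → 2; 4 → 3 → 10; 5 → 5 → 6; 6 → 1 → 4; 7 → 7 → 3; 8 → 4 → 7; 9 → 10 → 8; 10 → 2 → 1.
Collecting the images, α ∘ β = [5 9 2 10 6 4 3 7 8 1].

5 9 2 10 6 4 3 7 8 1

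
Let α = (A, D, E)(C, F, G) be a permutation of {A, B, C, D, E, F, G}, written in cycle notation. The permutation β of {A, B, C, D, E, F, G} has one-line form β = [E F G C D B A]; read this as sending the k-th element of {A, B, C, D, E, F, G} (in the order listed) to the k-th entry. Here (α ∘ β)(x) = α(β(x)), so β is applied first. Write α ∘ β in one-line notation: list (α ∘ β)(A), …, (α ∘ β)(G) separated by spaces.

A G C F E B D

Chase each element through β then α: A → E → A; B → F → G; C → G → C; D → C → F; E → D → E; F → B → B; G → A → D.
So α ∘ β in one-line form is A G C F E B D.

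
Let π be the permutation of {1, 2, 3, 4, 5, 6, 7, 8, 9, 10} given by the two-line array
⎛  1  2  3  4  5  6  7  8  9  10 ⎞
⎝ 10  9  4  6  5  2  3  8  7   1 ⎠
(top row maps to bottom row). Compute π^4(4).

Tracing 4 → 6 → … returns to 4 after 6 steps, so 4 lies in a 6-cycle (2 9 7 3 4 6).
Stepping 4 places around the cycle: 4 → 6 → 2 → 9 → 7.

7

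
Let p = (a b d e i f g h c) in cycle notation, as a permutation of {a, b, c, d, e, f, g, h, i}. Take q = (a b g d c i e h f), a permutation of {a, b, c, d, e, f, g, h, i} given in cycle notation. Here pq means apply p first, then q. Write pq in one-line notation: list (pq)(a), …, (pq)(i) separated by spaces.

(pq)(x) = q(p(x)). Computing each image: q(p(a)) = q(b) = g, q(p(b)) = q(d) = c, q(p(c)) = q(a) = b, q(p(d)) = q(e) = h, q(p(e)) = q(i) = e, q(p(f)) = q(g) = d, q(p(g)) = q(h) = f, q(p(h)) = q(c) = i, q(p(i)) = q(f) = a.
Hence pq = [g c b h e d f i a].

g c b h e d f i a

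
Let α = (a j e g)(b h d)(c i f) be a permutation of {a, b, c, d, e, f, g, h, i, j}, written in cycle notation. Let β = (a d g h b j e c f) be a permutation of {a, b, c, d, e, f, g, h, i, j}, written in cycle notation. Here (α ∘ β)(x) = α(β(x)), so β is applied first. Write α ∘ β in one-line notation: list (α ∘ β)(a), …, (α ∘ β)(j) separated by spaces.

b e c a i j d h f g

(α ∘ β)(x) = α(β(x)). Computing each image: α(β(a)) = α(d) = b, α(β(b)) = α(j) = e, α(β(c)) = α(f) = c, α(β(d)) = α(g) = a, α(β(e)) = α(c) = i, α(β(f)) = α(a) = j, α(β(g)) = α(h) = d, α(β(h)) = α(b) = h, α(β(i)) = α(i) = f, α(β(j)) = α(e) = g.
Hence α ∘ β = [b e c a i j d h f g].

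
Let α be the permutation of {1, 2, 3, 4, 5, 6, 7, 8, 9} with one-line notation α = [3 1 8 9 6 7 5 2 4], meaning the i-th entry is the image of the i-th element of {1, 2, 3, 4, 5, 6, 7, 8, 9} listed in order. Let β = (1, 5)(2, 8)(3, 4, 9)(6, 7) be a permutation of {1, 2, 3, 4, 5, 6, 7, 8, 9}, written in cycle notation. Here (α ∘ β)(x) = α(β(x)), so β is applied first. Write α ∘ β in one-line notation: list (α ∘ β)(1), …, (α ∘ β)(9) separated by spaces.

6 2 9 4 3 5 7 1 8

For each element, apply β then α: 1 → 5 → 6; 2 → 8 → 2; 3 → 4 → 9; 4 → 9 → 4; 5 → 1 → 3; 6 → 7 → 5; 7 → 6 → 7; 8 → 2 → 1; 9 → 3 → 8.
So α ∘ β in one-line form is 6 2 9 4 3 5 7 1 8.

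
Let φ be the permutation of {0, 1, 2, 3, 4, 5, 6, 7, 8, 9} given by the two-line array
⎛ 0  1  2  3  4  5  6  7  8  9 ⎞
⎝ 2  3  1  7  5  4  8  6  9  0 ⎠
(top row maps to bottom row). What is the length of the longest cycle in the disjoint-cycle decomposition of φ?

8

Decomposing into disjoint cycles gives (0, 2, 1, 3, 7, 6, 8, 9)(4, 5); the longest has length 8.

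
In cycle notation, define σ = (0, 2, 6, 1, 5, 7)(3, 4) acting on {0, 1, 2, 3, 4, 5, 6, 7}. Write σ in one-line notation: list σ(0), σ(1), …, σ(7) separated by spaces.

2 5 6 4 3 7 1 0

Image by image: 0→2, 1→5, 2→6, 3→4, 4→3, 5→7, 6→1, 7→0.
So the one-line form is 2 5 6 4 3 7 1 0.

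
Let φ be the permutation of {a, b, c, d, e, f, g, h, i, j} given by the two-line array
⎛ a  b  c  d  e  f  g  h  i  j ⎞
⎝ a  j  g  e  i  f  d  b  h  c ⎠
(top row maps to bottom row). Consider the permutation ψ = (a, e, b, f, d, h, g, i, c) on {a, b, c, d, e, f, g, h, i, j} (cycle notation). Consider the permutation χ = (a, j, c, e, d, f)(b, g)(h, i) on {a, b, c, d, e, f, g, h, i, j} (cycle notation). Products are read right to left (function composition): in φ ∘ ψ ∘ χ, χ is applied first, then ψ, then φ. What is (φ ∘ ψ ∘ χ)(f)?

(φ ∘ ψ ∘ χ)(f) = φ(ψ(χ(f))). χ(f) = a, then ψ(a) = e, then φ(e) = i, so the result is i.

i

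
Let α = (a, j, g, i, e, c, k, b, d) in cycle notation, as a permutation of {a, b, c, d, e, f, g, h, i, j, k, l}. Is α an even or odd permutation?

The cycle lengths are 9, 1, 1, 1.
A cycle of length ℓ contributes ℓ−1 transpositions, so α is a product of 8 transpositions — even.

even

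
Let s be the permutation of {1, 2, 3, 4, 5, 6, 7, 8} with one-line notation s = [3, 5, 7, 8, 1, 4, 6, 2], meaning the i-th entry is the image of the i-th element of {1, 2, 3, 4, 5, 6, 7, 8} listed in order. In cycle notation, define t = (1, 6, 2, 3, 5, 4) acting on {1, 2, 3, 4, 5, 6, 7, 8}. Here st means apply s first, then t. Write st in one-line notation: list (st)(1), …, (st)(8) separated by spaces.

(st)(x) = t(s(x)). Computing each image: t(s(1)) = t(3) = 5, t(s(2)) = t(5) = 4, t(s(3)) = t(7) = 7, t(s(4)) = t(8) = 8, t(s(5)) = t(1) = 6, t(s(6)) = t(4) = 1, t(s(7)) = t(6) = 2, t(s(8)) = t(2) = 3.
Hence st = [5 4 7 8 6 1 2 3].

5 4 7 8 6 1 2 3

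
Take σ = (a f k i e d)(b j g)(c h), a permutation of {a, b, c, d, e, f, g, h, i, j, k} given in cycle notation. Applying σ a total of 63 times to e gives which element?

e lies in the 6-cycle (a f k i e d).
Since the cycle has length 6, σ^63 acts on it the same as σ^3 (63 mod 6 = 3).
Stepping 3 places around the cycle: e → d → a → f.

f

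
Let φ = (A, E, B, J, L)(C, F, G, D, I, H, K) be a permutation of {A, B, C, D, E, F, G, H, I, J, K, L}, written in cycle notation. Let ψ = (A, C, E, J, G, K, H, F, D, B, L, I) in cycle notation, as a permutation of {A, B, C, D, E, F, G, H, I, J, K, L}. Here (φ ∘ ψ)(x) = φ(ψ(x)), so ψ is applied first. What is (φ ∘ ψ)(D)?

ψ(D) = B, then φ(B) = J; composing gives (φ ∘ ψ)(D) = J.

J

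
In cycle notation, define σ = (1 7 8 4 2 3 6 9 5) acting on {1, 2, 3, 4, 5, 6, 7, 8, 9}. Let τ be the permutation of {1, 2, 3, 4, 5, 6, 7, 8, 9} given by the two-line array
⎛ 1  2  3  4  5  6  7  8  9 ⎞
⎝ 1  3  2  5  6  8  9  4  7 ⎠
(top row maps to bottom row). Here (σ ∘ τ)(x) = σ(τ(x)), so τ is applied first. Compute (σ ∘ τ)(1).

7

(σ ∘ τ)(1) = σ(τ(1)). τ(1) = 1, then σ(1) = 7. So (σ ∘ τ)(1) = 7.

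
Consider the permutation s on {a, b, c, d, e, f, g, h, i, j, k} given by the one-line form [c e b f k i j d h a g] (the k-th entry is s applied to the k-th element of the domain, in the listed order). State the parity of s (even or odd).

odd

In disjoint-cycle form the cycle lengths are 7, 4.
A cycle is odd iff its length is even; s has 1 even-length cycle, so sgn(s) = (−1)^1 and s is odd.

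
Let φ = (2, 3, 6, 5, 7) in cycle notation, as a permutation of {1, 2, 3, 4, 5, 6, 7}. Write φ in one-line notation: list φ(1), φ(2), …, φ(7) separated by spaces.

1 3 6 4 7 5 2

Reading each image from the cycles: 1↦1, 2↦3, 3↦6, 4↦4, 5↦7, 6↦5, 7↦2.
So the one-line form is 1 3 6 4 7 5 2.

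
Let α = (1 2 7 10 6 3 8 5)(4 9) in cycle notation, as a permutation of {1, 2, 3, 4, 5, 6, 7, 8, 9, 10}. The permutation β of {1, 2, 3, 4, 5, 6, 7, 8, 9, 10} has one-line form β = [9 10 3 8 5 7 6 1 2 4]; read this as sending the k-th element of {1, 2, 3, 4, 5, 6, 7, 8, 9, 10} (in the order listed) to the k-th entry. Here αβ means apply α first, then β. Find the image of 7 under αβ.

α(7) = 10, then β(10) = 4; composing gives (αβ)(7) = 4.

4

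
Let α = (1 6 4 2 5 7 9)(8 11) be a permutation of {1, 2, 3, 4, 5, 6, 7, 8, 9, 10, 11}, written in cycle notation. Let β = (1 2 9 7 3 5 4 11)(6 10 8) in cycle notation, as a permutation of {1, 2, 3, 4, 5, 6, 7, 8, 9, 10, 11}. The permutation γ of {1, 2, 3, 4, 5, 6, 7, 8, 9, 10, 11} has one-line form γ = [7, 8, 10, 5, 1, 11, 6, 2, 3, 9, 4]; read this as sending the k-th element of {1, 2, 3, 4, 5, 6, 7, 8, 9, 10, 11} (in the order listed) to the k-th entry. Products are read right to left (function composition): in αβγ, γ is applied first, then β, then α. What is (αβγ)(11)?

8

Apply the permutations in order: γ(11) = 4, then β(4) = 11, then α(11) = 8. So (αβγ)(11) = 8.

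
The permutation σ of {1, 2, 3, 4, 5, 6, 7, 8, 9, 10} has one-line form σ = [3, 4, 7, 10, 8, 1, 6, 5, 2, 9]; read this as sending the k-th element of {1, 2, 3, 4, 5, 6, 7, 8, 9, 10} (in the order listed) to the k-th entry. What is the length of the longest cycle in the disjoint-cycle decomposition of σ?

4

Decomposing into disjoint cycles gives (1, 3, 7, 6)(2, 4, 10, 9)(5, 8); the longest has length 4.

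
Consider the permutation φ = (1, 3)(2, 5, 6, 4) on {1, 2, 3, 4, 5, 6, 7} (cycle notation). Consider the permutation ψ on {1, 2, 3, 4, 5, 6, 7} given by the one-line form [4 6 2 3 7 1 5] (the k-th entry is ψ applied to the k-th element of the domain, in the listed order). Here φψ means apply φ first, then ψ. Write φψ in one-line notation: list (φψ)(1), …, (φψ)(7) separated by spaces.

Chase each element through φ then ψ: 1 → 3 → 2; 2 → 5 → 7; 3 → 1 → 4; 4 → 2 → 6; 5 → 6 → 1; 6 → 4 → 3; 7 → 7 → 5.
Collecting the images, φψ = [2 7 4 6 1 3 5].

2 7 4 6 1 3 5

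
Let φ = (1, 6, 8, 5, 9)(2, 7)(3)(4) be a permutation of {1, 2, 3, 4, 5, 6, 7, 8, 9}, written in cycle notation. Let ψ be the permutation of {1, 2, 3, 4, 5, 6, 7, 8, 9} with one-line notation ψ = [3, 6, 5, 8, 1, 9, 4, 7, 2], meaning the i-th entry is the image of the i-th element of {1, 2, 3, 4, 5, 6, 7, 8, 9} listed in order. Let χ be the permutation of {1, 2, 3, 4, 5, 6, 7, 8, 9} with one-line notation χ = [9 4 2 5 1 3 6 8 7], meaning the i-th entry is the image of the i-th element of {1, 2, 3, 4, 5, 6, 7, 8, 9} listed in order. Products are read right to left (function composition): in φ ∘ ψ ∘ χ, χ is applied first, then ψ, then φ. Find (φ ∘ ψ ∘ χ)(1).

Apply the permutations in order: χ(1) = 9, then ψ(9) = 2, then φ(2) = 7. So (φ ∘ ψ ∘ χ)(1) = 7.

7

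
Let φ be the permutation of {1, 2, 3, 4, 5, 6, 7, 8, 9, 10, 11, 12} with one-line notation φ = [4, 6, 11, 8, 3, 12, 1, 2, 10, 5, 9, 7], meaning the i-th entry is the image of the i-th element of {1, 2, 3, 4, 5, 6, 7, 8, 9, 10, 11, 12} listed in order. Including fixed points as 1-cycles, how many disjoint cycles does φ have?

The cycle decomposition is (1 4 8 2 6 12 7)(3 11 9 10 5), which has 2 cycles (counting 1-cycles).

2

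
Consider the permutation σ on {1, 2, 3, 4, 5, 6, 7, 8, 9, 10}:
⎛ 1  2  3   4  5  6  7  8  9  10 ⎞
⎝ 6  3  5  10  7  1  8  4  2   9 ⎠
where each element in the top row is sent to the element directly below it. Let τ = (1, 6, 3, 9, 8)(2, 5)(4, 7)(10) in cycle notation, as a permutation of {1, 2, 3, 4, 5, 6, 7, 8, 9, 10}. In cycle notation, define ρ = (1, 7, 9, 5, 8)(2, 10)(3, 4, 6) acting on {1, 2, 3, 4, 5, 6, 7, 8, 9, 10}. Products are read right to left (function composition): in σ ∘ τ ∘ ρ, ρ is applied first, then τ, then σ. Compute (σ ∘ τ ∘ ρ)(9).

3

Apply the permutations in order: ρ(9) = 5, then τ(5) = 2, then σ(2) = 3. So (σ ∘ τ ∘ ρ)(9) = 3.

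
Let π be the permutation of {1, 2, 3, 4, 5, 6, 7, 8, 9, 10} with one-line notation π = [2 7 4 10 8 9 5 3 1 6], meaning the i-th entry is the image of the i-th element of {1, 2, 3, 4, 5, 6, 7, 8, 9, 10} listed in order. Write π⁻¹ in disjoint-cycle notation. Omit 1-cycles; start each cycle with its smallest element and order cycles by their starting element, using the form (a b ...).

(1 9 6 10 4 3 8 5 7 2)

The cycle decomposition of π is (1 2 7 5 8 3 4 10 6 9).
The inverse reverses every cycle; in canonical form, π⁻¹ = (1 9 6 10 4 3 8 5 7 2).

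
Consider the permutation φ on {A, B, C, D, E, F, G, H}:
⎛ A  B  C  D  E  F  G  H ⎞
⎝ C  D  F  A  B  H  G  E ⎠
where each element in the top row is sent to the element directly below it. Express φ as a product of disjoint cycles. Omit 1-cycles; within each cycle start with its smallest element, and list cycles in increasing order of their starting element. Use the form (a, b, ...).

Iterating φ from A gives A → C → F → H → E → B → D → A; that is the 7-cycle (A, C, F, H, E, B, D).
Continuing from each remaining unvisited element yields (A, C, F, H, E, B, D).

(A, C, F, H, E, B, D)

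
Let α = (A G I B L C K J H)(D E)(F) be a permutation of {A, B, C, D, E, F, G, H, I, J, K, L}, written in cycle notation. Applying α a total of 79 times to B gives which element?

B lies in the 9-cycle (A G I B L C K J H).
On a 9-cycle, α^9 is the identity, so α^79 = α^7 there (79 ≡ 7 mod 9).
Stepping 7 places around the cycle: B → L → C → K → J → H → A → G.

G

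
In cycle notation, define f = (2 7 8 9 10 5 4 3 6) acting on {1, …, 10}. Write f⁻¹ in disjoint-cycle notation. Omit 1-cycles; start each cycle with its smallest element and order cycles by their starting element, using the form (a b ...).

If f sends a → b within a cycle, f⁻¹ sends b → a; equivalently, reverse each cycle.
Reversing each cycle of f and rotating so the smallest element leads gives (2 6 3 4 5 10 9 8 7).

(2 6 3 4 5 10 9 8 7)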